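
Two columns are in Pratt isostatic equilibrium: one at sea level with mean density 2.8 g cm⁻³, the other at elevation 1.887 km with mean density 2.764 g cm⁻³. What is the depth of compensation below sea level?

145 km

ρ_ref D = ρ (D + h) → D (ρ_ref − ρ) = ρ h.
D = ρ h/(ρ_ref − ρ) = 2.764 × 1.887 km/(2.8 − 2.764) = 145 km.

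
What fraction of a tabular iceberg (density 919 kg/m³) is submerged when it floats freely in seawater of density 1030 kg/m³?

Submerged fraction = ρ_obj/ρ_fluid = 919/1030 = 89.2%.

89.2%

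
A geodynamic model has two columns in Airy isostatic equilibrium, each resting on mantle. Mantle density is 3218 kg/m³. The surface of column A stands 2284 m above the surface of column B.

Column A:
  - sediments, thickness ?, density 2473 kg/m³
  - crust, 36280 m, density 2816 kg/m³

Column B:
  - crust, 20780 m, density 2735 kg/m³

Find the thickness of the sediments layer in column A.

Take the compensation level at the base of the deeper column (depth z_c below the surface of column A) and equate Σ ρ_i t_i down to z_c; mantle fills any gap and the z_c terms cancel.
Column A: x×2473 + 36280×2816 + (z_c − 36280 − x)×3218
Column B: 2284×0 + 20780×2735 + (z_c − 2284 − 20780)×3218
The z_c×3218 term appears on both sides and cancels. Collect the known terms of each column as K = Σ(ρt)_known − 3218 × (depth of known layers): K_A = 102164480 − 3218×36280 = −14584560; K_B = 56833300 − 3218×(2284 + 20780) = −17386652.
Balance: K_A − x×(3218 − 2473) = K_B, so x = (K_A − K_B)/(3218 − 2473) = 2802090/745 = 3760 m.

3760 m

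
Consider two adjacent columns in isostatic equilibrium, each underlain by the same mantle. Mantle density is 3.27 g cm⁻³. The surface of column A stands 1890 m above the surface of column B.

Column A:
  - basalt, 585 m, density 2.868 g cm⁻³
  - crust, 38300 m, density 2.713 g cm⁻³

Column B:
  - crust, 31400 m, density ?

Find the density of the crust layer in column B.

Take the compensation level at the base of the deeper column (depth z_c below the surface of column A) and equate Σ ρ_i t_i down to z_c; mantle fills any gap and the z_c terms cancel.
Column A: 585×2.868 + 38300×2.713 + (z_c − 38885)×3.27
Column B: 1890×0 + 31400×ρ + (z_c − 1890 − 31400)×3.27
The z_c×3.27 term appears on both sides and cancels. Collect the known terms of each column as K = Σ(ρt)_known − 3.27 × (depth of known layers): K_A = 105585.68 − 3.27×38885 = −21568.27; K_B = 0 − 3.27×(1890 + 31400) = −108858.3.
Balance: K_A = K_B + 31400×ρ, so ρ = (K_A − K_B)/31400 = 87290/31400 = 2.78 g cm⁻³.

2.78 g cm⁻³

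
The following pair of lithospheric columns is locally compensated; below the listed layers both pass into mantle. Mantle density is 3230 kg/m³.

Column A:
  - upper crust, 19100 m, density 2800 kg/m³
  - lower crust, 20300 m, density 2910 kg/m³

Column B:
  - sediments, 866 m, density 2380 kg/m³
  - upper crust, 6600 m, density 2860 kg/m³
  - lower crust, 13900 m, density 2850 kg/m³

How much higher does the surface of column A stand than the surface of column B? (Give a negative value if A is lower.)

For any compensation level in the mantle, the mantle terms cancel and isostasy reduces to e = (Σt_A − Σt_B) − (Σ(ρt)_A − Σ(ρt)_B) / ρ_m.
Σt_A = 39400 m; Σt_B = 21366 m; Σ(ρt)_A = 112553000; Σ(ρt)_B = 60552080 (in m·kg/m³).
e = (39400 − 21366) − (112553000 − 60552080) / 3230 = 1930 m.

1930 m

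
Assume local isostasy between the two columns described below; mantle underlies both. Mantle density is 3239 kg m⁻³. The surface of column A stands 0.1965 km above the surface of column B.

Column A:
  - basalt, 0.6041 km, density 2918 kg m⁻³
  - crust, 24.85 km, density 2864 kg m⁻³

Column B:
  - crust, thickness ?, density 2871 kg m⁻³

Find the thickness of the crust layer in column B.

Take the compensation level at the base of the deeper column (depth z_c below the surface of column A) and equate Σ ρ_i t_i down to z_c; mantle fills any gap and the z_c terms cancel.
Column A: 0.6041×2918 + 24.85×2864 + (z_c − 25.4541)×3239
Column B: 0.1965×0 + x×2871 + (z_c − 0.1965 − 0 − x)×3239
The z_c×3239 term appears on both sides and cancels. Collect the known terms of each column as K = Σ(ρt)_known − 3239 × (depth of known layers): K_A = 72933.1638 − 3239×25.4541 = −9512.6661; K_B = 0 − 3239×(0.1965 + 0) = −636.4635.
Balance: K_A = K_B − x×(3239 − 2871), so x = (K_B − K_A)/(3239 − 2871) = 8876.2/368 = 24.1 km.

24.1 km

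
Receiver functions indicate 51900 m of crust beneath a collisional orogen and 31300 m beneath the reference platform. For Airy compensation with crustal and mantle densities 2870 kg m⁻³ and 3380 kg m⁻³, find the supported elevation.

3110 m

Excess crust Δ = 51900 m − 31300 m = 20600 m, split between elevation h and root r with h + r = Δ.
Airy balance ρ_c h = (ρ_m − ρ_c) r gives r = h ρ_c/(ρ_m − ρ_c), so h (1 + ρ_c/(ρ_m − ρ_c)) = Δ, i.e. h = Δ (ρ_m − ρ_c)/ρ_m.
h = 20600 m × 510/3380 = 3110 m.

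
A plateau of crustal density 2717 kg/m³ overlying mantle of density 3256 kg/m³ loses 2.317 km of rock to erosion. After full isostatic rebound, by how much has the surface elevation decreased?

0.384 km

Rebound u = e ρ_c/ρ_m = 2.317 km × 2717/3256 = 1.933 km.
Net surface drop = e − u = 2.317 km − 1.933 km = e (ρ_m − ρ_c)/ρ_m = 0.384 km.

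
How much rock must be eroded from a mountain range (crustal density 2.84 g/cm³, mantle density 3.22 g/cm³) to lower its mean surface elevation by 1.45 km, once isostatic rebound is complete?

Net drop Δ = e − u = e − e ρ_c/ρ_m = e (ρ_m − ρ_c)/ρ_m.
e = Δ ρ_m/(ρ_m − ρ_c) = 1.45 km × 3.22/0.38 = 12.3 km.

12.3 km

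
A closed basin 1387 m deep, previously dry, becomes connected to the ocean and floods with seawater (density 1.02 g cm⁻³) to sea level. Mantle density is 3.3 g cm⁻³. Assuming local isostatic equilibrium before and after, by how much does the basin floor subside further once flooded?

After flooding the water column is d + s deep. Its weight must equal the weight of mantle displaced by the extra subsidence s: (d + s) ρ_w = s ρ_m.
s = d ρ_w / (ρ_m − ρ_w) = 1387 m × 1.02/(3.3 − 1.02) = 620 m.

620 m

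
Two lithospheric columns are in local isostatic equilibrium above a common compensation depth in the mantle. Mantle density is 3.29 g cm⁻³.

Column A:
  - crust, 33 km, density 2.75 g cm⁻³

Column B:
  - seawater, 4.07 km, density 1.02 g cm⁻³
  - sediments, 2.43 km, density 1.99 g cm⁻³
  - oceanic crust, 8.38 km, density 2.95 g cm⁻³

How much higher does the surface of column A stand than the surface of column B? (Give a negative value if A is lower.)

For any compensation level in the mantle, the mantle terms cancel and isostasy reduces to e = (Σt_A − Σt_B) − (Σ(ρt)_A − Σ(ρt)_B) / ρ_m.
Σt_A = 33 km; Σt_B = 14.88 km; Σ(ρt)_A = 90.75; Σ(ρt)_B = 33.7081 (in km·g cm⁻³).
e = (33 − 14.88) − (90.75 − 33.7081) / 3.29 = 0.782 km.

0.782 km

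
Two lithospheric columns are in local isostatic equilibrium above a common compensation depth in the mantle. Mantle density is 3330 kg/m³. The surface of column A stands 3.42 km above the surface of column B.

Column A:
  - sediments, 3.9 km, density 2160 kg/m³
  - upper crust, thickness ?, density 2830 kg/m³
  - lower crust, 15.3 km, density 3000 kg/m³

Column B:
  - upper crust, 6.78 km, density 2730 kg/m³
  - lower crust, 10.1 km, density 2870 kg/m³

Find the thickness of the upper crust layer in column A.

Take the compensation level at the base of the deeper column (depth z_c below the surface of column A) and equate Σ ρ_i t_i down to z_c; mantle fills any gap and the z_c terms cancel.
Column A: 3.9×2160 + x×2830 + 15.3×3000 + (z_c − 19.2 − x)×3330
Column B: 3.42×0 + 6.78×2730 + 10.1×2870 + (z_c − 3.42 − 16.88)×3330
The z_c×3330 term appears on both sides and cancels. Collect the known terms of each column as K = Σ(ρt)_known − 3330 × (depth of known layers): K_A = 54324 − 3330×19.2 = −9612; K_B = 47496.4 − 3330×(3.42 + 16.88) = −20102.6.
Balance: K_A − x×(3330 − 2830) = K_B, so x = (K_A − K_B)/(3330 − 2830) = 10490.6/500 = 21 km.

21 km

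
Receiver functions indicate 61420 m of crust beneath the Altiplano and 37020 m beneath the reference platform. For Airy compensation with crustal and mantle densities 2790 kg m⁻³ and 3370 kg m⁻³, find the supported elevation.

Excess crust Δ = 61420 m − 37020 m = 24400 m, split between elevation h and root r with h + r = Δ.
Airy balance ρ_c h = (ρ_m − ρ_c) r gives r = h ρ_c/(ρ_m − ρ_c), so h (1 + ρ_c/(ρ_m − ρ_c)) = Δ, i.e. h = Δ (ρ_m − ρ_c)/ρ_m.
h = 24400 m × 580/3370 = 4200 m.

4200 m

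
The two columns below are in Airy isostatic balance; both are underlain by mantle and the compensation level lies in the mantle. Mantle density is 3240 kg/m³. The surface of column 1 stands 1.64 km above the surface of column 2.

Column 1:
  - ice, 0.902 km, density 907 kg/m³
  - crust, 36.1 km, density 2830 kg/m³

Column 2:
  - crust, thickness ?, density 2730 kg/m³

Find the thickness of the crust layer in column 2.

Take the compensation level at the base of the deeper column (depth z_c below the surface of column 1) and equate Σ ρ_i t_i down to z_c; mantle fills any gap and the z_c terms cancel.
Column 1: 0.902×907 + 36.1×2830 + (z_c − 37.002)×3240
Column 2: 1.64×0 + x×2730 + (z_c − 1.64 − 0 − x)×3240
The z_c×3240 term appears on both sides and cancels. Collect the known terms of each column as K = Σ(ρt)_known − 3240 × (depth of known layers): K_1 = 102981.114 − 3240×37.002 = −16905.366; K_2 = 0 − 3240×(1.64 + 0) = −5313.6.
Balance: K_1 = K_2 − x×(3240 − 2730), so x = (K_2 − K_1)/(3240 − 2730) = 11591.8/510 = 22.7 km.

22.7 km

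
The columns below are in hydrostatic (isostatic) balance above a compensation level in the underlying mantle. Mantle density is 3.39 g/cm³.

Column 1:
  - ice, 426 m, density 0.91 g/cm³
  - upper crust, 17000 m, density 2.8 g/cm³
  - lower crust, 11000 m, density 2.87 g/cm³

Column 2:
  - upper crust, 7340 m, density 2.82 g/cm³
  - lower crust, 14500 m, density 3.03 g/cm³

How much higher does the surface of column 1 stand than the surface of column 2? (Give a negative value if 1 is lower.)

2180 m

For any compensation level in the mantle, the mantle terms cancel and isostasy reduces to e = (Σt_1 − Σt_2) − (Σ(ρt)_1 − Σ(ρt)_2) / ρ_m.
Σt_1 = 28426 m; Σt_2 = 21840 m; Σ(ρt)_1 = 79557.66; Σ(ρt)_2 = 64633.8 (in m·g/cm³).
e = (28426 − 21840) − (79557.66 − 64633.8) / 3.39 = 2180 m.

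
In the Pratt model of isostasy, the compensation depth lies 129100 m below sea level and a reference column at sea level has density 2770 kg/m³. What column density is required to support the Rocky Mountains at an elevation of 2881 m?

2710 kg/m³

Pratt balance: ρ_ref D = ρ (D + h).
ρ = ρ_ref D/(D + h) = 2770 × 129100 m/(129100 m + 2881 m) = 2710 kg/m³.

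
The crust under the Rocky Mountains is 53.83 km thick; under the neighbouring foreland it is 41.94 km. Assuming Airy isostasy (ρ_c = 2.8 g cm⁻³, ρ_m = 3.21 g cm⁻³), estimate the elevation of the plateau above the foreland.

1.52 km

Excess crust Δ = 53.83 km − 41.94 km = 11.89 km, split between elevation h and root r with h + r = Δ.
Airy balance ρ_c h = (ρ_m − ρ_c) r gives r = h ρ_c/(ρ_m − ρ_c), so h (1 + ρ_c/(ρ_m − ρ_c)) = Δ, i.e. h = Δ (ρ_m − ρ_c)/ρ_m.
h = 11.89 km × 0.41/3.21 = 1.52 km.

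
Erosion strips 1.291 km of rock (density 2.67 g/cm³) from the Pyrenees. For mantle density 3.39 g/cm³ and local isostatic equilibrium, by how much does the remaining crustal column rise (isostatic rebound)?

1.02 km

Unloading: uplift u = e ρ_c/ρ_m = 1.291 km × 2.67/3.39 = 1.02 km.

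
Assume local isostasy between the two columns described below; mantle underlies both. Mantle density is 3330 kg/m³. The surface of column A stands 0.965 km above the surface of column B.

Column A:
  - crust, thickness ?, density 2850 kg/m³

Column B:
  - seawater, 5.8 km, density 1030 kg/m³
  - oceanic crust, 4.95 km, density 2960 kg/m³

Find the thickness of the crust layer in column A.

Take the compensation level at the base of the deeper column (depth z_c below the surface of column A) and equate Σ ρ_i t_i down to z_c; mantle fills any gap and the z_c terms cancel.
Column A: x×2850 + (z_c − 0 − x)×3330
Column B: 0.965×0 + 5.8×1030 + 4.95×2960 + (z_c − 0.965 − 10.75)×3330
The z_c×3330 term appears on both sides and cancels. Collect the known terms of each column as K = Σ(ρt)_known − 3330 × (depth of known layers): K_A = 0 − 3330×0 = 0; K_B = 20626 − 3330×(0.965 + 10.75) = −18384.95.
Balance: K_A − x×(3330 − 2850) = K_B, so x = (K_A − K_B)/(3330 − 2850) = 18385/480 = 38.3 km.

38.3 km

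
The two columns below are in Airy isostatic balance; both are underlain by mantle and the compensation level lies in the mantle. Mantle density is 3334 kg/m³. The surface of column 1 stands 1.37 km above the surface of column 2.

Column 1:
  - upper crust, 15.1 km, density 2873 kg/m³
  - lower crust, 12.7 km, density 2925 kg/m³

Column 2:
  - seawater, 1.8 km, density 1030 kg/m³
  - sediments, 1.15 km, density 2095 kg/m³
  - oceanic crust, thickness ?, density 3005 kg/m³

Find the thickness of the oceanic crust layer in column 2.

6.13 km

Take the compensation level at the base of the deeper column (depth z_c below the surface of column 1) and equate Σ ρ_i t_i down to z_c; mantle fills any gap and the z_c terms cancel.
Column 1: 15.1×2873 + 12.7×2925 + (z_c − 27.8)×3334
Column 2: 1.37×0 + 1.8×1030 + 1.15×2095 + x×3005 + (z_c − 1.37 − 2.95 − x)×3334
The z_c×3334 term appears on both sides and cancels. Collect the known terms of each column as K = Σ(ρt)_known − 3334 × (depth of known layers): K_1 = 80529.8 − 3334×27.8 = −12155.4; K_2 = 4263.25 − 3334×(1.37 + 2.95) = −10139.63.
Balance: K_1 = K_2 − x×(3334 − 3005), so x = (K_2 − K_1)/(3334 − 3005) = 2015.77/329 = 6.13 km.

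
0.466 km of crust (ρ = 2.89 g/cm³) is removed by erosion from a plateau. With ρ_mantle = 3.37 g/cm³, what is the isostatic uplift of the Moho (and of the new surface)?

0.4 km

Unloading: uplift u = e ρ_c/ρ_m = 0.466 km × 2.89/3.37 = 0.4 km.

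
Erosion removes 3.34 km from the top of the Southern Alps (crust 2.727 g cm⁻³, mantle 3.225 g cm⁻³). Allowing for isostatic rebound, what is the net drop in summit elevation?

Rebound u = e ρ_c/ρ_m = 3.34 km × 2.727/3.225 = 2.824 km.
Net surface drop = e − u = 3.34 km − 2.824 km = e (ρ_m − ρ_c)/ρ_m = 0.516 km.

0.516 km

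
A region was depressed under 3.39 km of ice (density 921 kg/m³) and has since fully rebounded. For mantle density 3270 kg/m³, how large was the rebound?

0.955 km

Removing the load lets mantle flow back in; uplift u satisfies ρ_ice t = ρ_m u.
u = t ρ_ice/ρ_m = 3.39 km × 921/3270 = 0.955 km.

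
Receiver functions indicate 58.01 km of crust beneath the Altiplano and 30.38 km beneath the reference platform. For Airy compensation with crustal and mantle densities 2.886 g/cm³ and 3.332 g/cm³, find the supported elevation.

Excess crust Δ = 58.01 km − 30.38 km = 27.63 km, split between elevation h and root r with h + r = Δ.
Airy balance ρ_c h = (ρ_m − ρ_c) r gives r = h ρ_c/(ρ_m − ρ_c), so h (1 + ρ_c/(ρ_m − ρ_c)) = Δ, i.e. h = Δ (ρ_m − ρ_c)/ρ_m.
h = 27.63 km × 0.446/3.332 = 3.7 km.

3.7 km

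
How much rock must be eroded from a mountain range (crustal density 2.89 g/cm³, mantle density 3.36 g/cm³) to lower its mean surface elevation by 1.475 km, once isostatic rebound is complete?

10.5 km

Net drop Δ = e − u = e − e ρ_c/ρ_m = e (ρ_m − ρ_c)/ρ_m.
e = Δ ρ_m/(ρ_m − ρ_c) = 1.475 km × 3.36/0.47 = 10.5 km.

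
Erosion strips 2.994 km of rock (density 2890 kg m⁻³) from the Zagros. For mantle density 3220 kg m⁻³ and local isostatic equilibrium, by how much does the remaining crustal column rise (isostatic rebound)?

2.69 km

Unloading: uplift u = e ρ_c/ρ_m = 2.994 km × 2890/3220 = 2.69 km.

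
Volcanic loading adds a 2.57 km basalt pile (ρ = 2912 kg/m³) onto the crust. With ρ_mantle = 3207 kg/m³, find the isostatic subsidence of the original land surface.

2.33 km

Subaerial loading: s = t ρ_load / ρ_m.
s = 2.57 km × 2912/3207 = 2.33 km.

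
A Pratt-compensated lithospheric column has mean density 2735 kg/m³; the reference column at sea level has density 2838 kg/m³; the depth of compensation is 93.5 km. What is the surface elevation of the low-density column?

ρ_ref D = ρ (D + h) → h = D (ρ_ref − ρ)/ρ.
h = 93.5 km × (2838 − 2735)/2735 = 3.52 km.

3.52 km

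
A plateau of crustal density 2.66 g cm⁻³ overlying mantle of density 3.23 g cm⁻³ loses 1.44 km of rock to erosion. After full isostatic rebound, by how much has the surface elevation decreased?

0.254 km

Rebound u = e ρ_c/ρ_m = 1.44 km × 2.66/3.23 = 1.186 km.
Net surface drop = e − u = 1.44 km − 1.186 km = e (ρ_m − ρ_c)/ρ_m = 0.254 km.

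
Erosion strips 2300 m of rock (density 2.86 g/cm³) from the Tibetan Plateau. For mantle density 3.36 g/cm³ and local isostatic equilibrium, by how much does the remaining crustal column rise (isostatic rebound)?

1960 m

Unloading: uplift u = e ρ_c/ρ_m = 2300 m × 2.86/3.36 = 1960 m.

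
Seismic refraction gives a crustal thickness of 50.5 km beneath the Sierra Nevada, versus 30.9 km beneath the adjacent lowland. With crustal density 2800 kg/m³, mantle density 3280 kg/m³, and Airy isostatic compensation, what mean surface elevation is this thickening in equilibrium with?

Excess crust Δ = 50.5 km − 30.9 km = 19.6 km, split between elevation h and root r with h + r = Δ.
Airy balance ρ_c h = (ρ_m − ρ_c) r gives r = h ρ_c/(ρ_m − ρ_c), so h (1 + ρ_c/(ρ_m − ρ_c)) = Δ, i.e. h = Δ (ρ_m − ρ_c)/ρ_m.
h = 19.6 km × 480/3280 = 2.87 km.

2.87 km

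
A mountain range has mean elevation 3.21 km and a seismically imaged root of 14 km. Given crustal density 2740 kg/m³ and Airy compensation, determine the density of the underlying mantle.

Airy balance: ρ_c h = (ρ_m − ρ_c) r → ρ_m = ρ_c (1 + h/r).
ρ_m = 2740 × (1 + 3.21 km/14 km) = 3370 kg/m³.

3370 kg/m³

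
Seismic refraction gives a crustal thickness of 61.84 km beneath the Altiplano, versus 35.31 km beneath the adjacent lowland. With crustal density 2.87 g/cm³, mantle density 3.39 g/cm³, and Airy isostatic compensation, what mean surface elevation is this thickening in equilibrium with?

4.07 km

Excess crust Δ = 61.84 km − 35.31 km = 26.53 km, split between elevation h and root r with h + r = Δ.
Airy balance ρ_c h = (ρ_m − ρ_c) r gives r = h ρ_c/(ρ_m − ρ_c), so h (1 + ρ_c/(ρ_m − ρ_c)) = Δ, i.e. h = Δ (ρ_m − ρ_c)/ρ_m.
h = 26.53 km × 0.52/3.39 = 4.07 km.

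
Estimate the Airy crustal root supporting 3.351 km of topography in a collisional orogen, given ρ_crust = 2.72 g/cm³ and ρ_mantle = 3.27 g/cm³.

16.6 km

In Airy isostatic equilibrium: the weight of the topography is balanced by the buoyancy of the root, ρ_c h = (ρ_m − ρ_c) r.
r = h · ρ_c / (ρ_m − ρ_c) = 3.351 km × 2.72 / (3.27 − 2.72) = 16.6 km.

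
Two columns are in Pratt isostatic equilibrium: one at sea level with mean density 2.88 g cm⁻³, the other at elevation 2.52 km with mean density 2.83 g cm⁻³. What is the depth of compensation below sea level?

ρ_ref D = ρ (D + h) → D (ρ_ref − ρ) = ρ h.
D = ρ h/(ρ_ref − ρ) = 2.83 × 2.52 km/(2.88 − 2.83) = 143 km.

143 km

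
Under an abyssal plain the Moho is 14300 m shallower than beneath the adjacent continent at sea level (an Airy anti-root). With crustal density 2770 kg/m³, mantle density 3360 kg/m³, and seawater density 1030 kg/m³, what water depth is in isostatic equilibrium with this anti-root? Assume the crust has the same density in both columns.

4850 m

Replacing a thickness d of crust by seawater at the top must be balanced by replacing crust with mantle at the base: d (ρ_c − ρ_w) = a (ρ_m − ρ_c).
d = a (ρ_m − ρ_c)/(ρ_c − ρ_w) = 14300 m × 590/1740 = 4850 m.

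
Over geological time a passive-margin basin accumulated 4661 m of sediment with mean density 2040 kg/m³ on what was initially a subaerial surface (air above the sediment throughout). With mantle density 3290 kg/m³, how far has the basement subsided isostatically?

2890 m

Subaerial load: s = t ρ_sed / ρ_m = 4661 m × 2040/3290 = 2890 m.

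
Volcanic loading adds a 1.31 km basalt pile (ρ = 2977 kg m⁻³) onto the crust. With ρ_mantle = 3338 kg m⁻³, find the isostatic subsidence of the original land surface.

Subaerial loading: s = t ρ_load / ρ_m.
s = 1.31 km × 2977/3338 = 1.17 km.

1.17 km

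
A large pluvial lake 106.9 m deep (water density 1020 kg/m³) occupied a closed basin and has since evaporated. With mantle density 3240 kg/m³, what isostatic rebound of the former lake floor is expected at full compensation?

u = d ρ_w/ρ_m = 106.9 m × 1020/3240 = 33.7 m.

33.7 m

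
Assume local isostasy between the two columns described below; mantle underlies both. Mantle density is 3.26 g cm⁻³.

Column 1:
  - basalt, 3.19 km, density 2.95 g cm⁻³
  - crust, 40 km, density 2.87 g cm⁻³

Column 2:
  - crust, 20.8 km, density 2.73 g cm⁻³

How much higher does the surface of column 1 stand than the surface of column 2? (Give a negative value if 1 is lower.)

1.71 km

For any compensation level in the mantle, the mantle terms cancel and isostasy reduces to e = (Σt_1 − Σt_2) − (Σ(ρt)_1 − Σ(ρt)_2) / ρ_m.
Σt_1 = 43.19 km; Σt_2 = 20.8 km; Σ(ρt)_1 = 124.2105; Σ(ρt)_2 = 56.784 (in km·g cm⁻³).
e = (43.19 − 20.8) − (124.2105 − 56.784) / 3.26 = 1.71 km.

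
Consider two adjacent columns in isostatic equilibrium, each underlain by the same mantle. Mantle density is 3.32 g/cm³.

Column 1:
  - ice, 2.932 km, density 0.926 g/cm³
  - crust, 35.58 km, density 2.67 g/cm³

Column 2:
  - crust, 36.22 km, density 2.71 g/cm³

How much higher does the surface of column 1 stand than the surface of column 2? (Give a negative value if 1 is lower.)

2.43 km

For any compensation level in the mantle, the mantle terms cancel and isostasy reduces to e = (Σt_1 − Σt_2) − (Σ(ρt)_1 − Σ(ρt)_2) / ρ_m.
Σt_1 = 38.512 km; Σt_2 = 36.22 km; Σ(ρt)_1 = 97.713632; Σ(ρt)_2 = 98.1562 (in km·g/cm³).
e = (38.512 − 36.22) − (97.713632 − 98.1562) / 3.32 = 2.43 km.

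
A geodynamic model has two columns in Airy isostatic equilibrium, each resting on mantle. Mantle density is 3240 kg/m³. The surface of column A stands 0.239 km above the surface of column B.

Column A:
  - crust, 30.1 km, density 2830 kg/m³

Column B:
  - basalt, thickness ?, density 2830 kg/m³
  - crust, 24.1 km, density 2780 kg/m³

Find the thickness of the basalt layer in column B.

1.17 km

Take the compensation level at the base of the deeper column (depth z_c below the surface of column A) and equate Σ ρ_i t_i down to z_c; mantle fills any gap and the z_c terms cancel.
Column A: 30.1×2830 + (z_c − 30.1)×3240
Column B: 0.239×0 + x×2830 + 24.1×2780 + (z_c − 0.239 − 24.1 − x)×3240
The z_c×3240 term appears on both sides and cancels. Collect the known terms of each column as K = Σ(ρt)_known − 3240 × (depth of known layers): K_A = 85183 − 3240×30.1 = −12341; K_B = 66998 − 3240×(0.239 + 24.1) = −11860.36.
Balance: K_A = K_B − x×(3240 − 2830), so x = (K_B − K_A)/(3240 − 2830) = 480.64/410 = 1.17 km.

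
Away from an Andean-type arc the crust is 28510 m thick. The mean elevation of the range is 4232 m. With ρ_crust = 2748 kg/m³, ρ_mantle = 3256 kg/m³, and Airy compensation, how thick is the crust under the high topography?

55600 m

Root depth r = h ρ_c / (ρ_m − ρ_c) = 4232 m × 2748 / 508 = 22890 m.
Total thickness = T + h + r = 28510 m + 4232 m + 22890 m = 55600 m.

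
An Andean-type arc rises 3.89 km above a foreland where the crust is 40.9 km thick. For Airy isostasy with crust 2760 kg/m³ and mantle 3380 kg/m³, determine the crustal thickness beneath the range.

62.1 km

Root depth r = h ρ_c / (ρ_m − ρ_c) = 3.89 km × 2760 / 620 = 17.32 km.
Total thickness = T + h + r = 40.9 km + 3.89 km + 17.32 km = 62.1 km.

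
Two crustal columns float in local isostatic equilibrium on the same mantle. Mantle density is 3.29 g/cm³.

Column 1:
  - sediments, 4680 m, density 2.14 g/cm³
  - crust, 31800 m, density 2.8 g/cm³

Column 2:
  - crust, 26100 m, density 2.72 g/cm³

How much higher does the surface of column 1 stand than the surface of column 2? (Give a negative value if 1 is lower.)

1850 m

For any compensation level in the mantle, the mantle terms cancel and isostasy reduces to e = (Σt_1 − Σt_2) − (Σ(ρt)_1 − Σ(ρt)_2) / ρ_m.
Σt_1 = 36480 m; Σt_2 = 26100 m; Σ(ρt)_1 = 99055.2; Σ(ρt)_2 = 70992 (in m·g/cm³).
e = (36480 − 26100) − (99055.2 − 70992) / 3.29 = 1850 m.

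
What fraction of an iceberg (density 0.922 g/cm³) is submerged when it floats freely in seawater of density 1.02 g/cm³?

0.904

Submerged fraction = ρ_obj/ρ_fluid = 0.922/1.02 = 0.904.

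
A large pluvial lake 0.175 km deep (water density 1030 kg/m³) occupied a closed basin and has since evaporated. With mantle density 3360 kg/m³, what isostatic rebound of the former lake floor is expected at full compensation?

0.0536 km

u = d ρ_w/ρ_m = 0.175 km × 1030/3360 = 0.0536 km.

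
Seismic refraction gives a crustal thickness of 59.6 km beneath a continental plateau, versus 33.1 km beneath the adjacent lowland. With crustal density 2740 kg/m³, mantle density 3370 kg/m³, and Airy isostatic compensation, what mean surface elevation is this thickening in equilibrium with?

Excess crust Δ = 59.6 km − 33.1 km = 26.5 km, split between elevation h and root r with h + r = Δ.
Airy balance ρ_c h = (ρ_m − ρ_c) r gives r = h ρ_c/(ρ_m − ρ_c), so h (1 + ρ_c/(ρ_m − ρ_c)) = Δ, i.e. h = Δ (ρ_m − ρ_c)/ρ_m.
h = 26.5 km × 630/3370 = 4.95 km.

4.95 km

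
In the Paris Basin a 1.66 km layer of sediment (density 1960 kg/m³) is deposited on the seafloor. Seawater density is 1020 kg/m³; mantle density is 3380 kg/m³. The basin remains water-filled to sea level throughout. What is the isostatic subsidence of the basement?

Submarine loading: the sediment displaces seawater, and the subsidence is in turn flooded, so s (ρ_m − ρ_w) = t (ρ_sed − ρ_w).
s = 1.66 km × (1960 − 1020) / (3380 − 1020) = 0.661 km.

0.661 km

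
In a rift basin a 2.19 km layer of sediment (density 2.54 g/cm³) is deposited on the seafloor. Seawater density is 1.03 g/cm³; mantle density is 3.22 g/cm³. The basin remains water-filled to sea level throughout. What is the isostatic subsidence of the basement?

Submarine loading: the sediment displaces seawater, and the subsidence is in turn flooded, so s (ρ_m − ρ_w) = t (ρ_sed − ρ_w).
s = 2.19 km × (2.54 − 1.03) / (3.22 − 1.03) = 1.51 km.

1.51 km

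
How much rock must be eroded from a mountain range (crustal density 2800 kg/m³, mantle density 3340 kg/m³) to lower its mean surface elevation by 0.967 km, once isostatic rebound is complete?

5.98 km

Net drop Δ = e − u = e − e ρ_c/ρ_m = e (ρ_m − ρ_c)/ρ_m.
e = Δ ρ_m/(ρ_m − ρ_c) = 0.967 km × 3340/540 = 5.98 km.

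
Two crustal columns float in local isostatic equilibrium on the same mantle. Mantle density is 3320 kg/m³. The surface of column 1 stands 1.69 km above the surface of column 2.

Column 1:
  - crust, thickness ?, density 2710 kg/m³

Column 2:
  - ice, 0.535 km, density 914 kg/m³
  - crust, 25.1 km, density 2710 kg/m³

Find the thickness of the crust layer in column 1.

Take the compensation level at the base of the deeper column (depth z_c below the surface of column 1) and equate Σ ρ_i t_i down to z_c; mantle fills any gap and the z_c terms cancel.
Column 1: x×2710 + (z_c − 0 − x)×3320
Column 2: 1.69×0 + 0.535×914 + 25.1×2710 + (z_c − 1.69 − 25.635)×3320
The z_c×3320 term appears on both sides and cancels. Collect the known terms of each column as K = Σ(ρt)_known − 3320 × (depth of known layers): K_1 = 0 − 3320×0 = 0; K_2 = 68509.99 − 3320×(1.69 + 25.635) = −22209.01.
Balance: K_1 − x×(3320 − 2710) = K_2, so x = (K_1 − K_2)/(3320 − 2710) = 22209/610 = 36.4 km.

36.4 km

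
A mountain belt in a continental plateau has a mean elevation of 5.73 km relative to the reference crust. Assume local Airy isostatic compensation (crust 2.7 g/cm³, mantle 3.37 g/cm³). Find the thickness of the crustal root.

By Archimedes' principle applied to the lithosphere: the weight of the topography is balanced by the buoyancy of the root, ρ_c h = (ρ_m − ρ_c) r.
r = h · ρ_c / (ρ_m − ρ_c) = 5.73 km × 2.7 / (3.37 − 2.7) = 23.1 km.

23.1 km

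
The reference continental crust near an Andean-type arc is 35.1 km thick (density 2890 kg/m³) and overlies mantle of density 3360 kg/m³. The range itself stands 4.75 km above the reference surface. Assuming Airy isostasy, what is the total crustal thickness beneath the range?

69.1 km

Root depth r = h ρ_c / (ρ_m − ρ_c) = 4.75 km × 2890 / 470 = 29.21 km.
Total thickness = T + h + r = 35.1 km + 4.75 km + 29.21 km = 69.1 km.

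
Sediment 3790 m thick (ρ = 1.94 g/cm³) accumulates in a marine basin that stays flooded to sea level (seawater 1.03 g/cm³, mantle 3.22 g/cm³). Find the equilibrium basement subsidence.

1570 m

Submarine loading: the sediment displaces seawater, and the subsidence is in turn flooded, so s (ρ_m − ρ_w) = t (ρ_sed − ρ_w).
s = 3790 m × (1.94 − 1.03) / (3.22 − 1.03) = 1570 m.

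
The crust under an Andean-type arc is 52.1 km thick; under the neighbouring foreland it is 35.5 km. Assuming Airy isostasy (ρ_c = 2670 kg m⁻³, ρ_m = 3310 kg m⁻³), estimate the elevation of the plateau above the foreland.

Excess crust Δ = 52.1 km − 35.5 km = 16.6 km, split between elevation h and root r with h + r = Δ.
Airy balance ρ_c h = (ρ_m − ρ_c) r gives r = h ρ_c/(ρ_m − ρ_c), so h (1 + ρ_c/(ρ_m − ρ_c)) = Δ, i.e. h = Δ (ρ_m − ρ_c)/ρ_m.
h = 16.6 km × 640/3310 = 3.21 km.

3.21 km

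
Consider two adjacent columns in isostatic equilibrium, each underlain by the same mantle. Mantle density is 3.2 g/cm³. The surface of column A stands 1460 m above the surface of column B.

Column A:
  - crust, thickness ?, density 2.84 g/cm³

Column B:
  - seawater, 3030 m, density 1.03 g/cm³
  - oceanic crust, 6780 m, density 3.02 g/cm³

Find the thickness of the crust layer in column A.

Take the compensation level at the base of the deeper column (depth z_c below the surface of column A) and equate Σ ρ_i t_i down to z_c; mantle fills any gap and the z_c terms cancel.
Column A: x×2.84 + (z_c − 0 − x)×3.2
Column B: 1460×0 + 3030×1.03 + 6780×3.02 + (z_c − 1460 − 9810)×3.2
The z_c×3.2 term appears on both sides and cancels. Collect the known terms of each column as K = Σ(ρt)_known − 3.2 × (depth of known layers): K_A = 0 − 3.2×0 = 0; K_B = 23596.5 − 3.2×(1460 + 9810) = −12467.5.
Balance: K_A − x×(3.2 − 2.84) = K_B, so x = (K_A − K_B)/(3.2 − 2.84) = 12467.5/0.36 = 34600 m.

34600 m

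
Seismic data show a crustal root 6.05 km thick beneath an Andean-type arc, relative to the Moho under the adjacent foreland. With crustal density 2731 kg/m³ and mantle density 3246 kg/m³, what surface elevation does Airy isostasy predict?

Isostatic balance requires: ρ_c h = (ρ_m − ρ_c) r.
h = r (ρ_m − ρ_c) / ρ_c = 6.05 km × (3246 − 2731) / 2731 = 1.14 km.

1.14 km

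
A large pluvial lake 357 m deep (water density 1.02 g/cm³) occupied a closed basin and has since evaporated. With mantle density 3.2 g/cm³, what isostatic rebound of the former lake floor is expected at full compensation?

u = d ρ_w/ρ_m = 357 m × 1.02/3.2 = 114 m.

114 m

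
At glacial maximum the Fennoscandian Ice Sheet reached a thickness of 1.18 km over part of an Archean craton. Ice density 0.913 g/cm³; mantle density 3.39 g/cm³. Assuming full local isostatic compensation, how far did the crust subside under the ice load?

0.318 km

Equating mass per unit area of the two columns: the ice load ρ_ice t is balanced by mantle displaced below, ρ_m s.
s = t ρ_ice / ρ_m = 1.18 km × 0.913/3.39 = 0.318 km.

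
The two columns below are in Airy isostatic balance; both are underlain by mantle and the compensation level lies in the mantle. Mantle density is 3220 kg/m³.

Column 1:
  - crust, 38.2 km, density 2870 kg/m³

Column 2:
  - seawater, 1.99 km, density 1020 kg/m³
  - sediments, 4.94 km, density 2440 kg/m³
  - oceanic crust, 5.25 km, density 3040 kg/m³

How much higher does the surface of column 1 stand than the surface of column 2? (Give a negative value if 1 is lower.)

1.3 km

For any compensation level in the mantle, the mantle terms cancel and isostasy reduces to e = (Σt_1 − Σt_2) − (Σ(ρt)_1 − Σ(ρt)_2) / ρ_m.
Σt_1 = 38.2 km; Σt_2 = 12.18 km; Σ(ρt)_1 = 109634; Σ(ρt)_2 = 30043.4 (in km·kg/m³).
e = (38.2 − 12.18) − (109634 − 30043.4) / 3220 = 1.3 km.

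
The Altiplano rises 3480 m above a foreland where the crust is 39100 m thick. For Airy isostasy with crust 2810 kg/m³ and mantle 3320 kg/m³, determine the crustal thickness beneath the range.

61800 m

Root depth r = h ρ_c / (ρ_m − ρ_c) = 3480 m × 2810 / 510 = 19170 m.
Total thickness = T + h + r = 39100 m + 3480 m + 19170 m = 61800 m.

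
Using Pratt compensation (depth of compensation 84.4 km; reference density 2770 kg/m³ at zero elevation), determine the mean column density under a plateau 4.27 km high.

Pratt balance: ρ_ref D = ρ (D + h).
ρ = ρ_ref D/(D + h) = 2770 × 84.4 km/(84.4 km + 4.27 km) = 2640 kg/m³.

2640 kg/m³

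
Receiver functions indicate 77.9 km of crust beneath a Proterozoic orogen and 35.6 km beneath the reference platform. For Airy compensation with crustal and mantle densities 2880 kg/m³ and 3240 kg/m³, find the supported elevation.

Excess crust Δ = 77.9 km − 35.6 km = 42.3 km, split between elevation h and root r with h + r = Δ.
Airy balance ρ_c h = (ρ_m − ρ_c) r gives r = h ρ_c/(ρ_m − ρ_c), so h (1 + ρ_c/(ρ_m − ρ_c)) = Δ, i.e. h = Δ (ρ_m − ρ_c)/ρ_m.
h = 42.3 km × 360/3240 = 4.7 km.

4.7 km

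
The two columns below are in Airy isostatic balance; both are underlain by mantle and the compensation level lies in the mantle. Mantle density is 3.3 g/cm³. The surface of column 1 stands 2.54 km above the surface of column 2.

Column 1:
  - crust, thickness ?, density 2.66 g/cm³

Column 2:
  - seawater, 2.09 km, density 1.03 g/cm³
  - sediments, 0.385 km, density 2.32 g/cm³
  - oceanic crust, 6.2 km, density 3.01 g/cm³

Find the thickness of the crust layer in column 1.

23.9 km

Take the compensation level at the base of the deeper column (depth z_c below the surface of column 1) and equate Σ ρ_i t_i down to z_c; mantle fills any gap and the z_c terms cancel.
Column 1: x×2.66 + (z_c − 0 − x)×3.3
Column 2: 2.54×0 + 2.09×1.03 + 0.385×2.32 + 6.2×3.01 + (z_c − 2.54 − 8.675)×3.3
The z_c×3.3 term appears on both sides and cancels. Collect the known terms of each column as K = Σ(ρt)_known − 3.3 × (depth of known layers): K_1 = 0 − 3.3×0 = 0; K_2 = 21.7079 − 3.3×(2.54 + 8.675) = −15.3016.
Balance: K_1 − x×(3.3 − 2.66) = K_2, so x = (K_1 − K_2)/(3.3 − 2.66) = 15.3016/0.64 = 23.9 km.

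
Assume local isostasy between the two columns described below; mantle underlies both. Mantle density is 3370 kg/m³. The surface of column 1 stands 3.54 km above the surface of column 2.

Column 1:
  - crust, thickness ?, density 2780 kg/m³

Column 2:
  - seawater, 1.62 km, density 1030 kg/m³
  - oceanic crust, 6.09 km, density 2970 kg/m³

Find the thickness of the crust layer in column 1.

Take the compensation level at the base of the deeper column (depth z_c below the surface of column 1) and equate Σ ρ_i t_i down to z_c; mantle fills any gap and the z_c terms cancel.
Column 1: x×2780 + (z_c − 0 − x)×3370
Column 2: 3.54×0 + 1.62×1030 + 6.09×2970 + (z_c − 3.54 − 7.71)×3370
The z_c×3370 term appears on both sides and cancels. Collect the known terms of each column as K = Σ(ρt)_known − 3370 × (depth of known layers): K_1 = 0 − 3370×0 = 0; K_2 = 19755.9 − 3370×(3.54 + 7.71) = −18156.6.
Balance: K_1 − x×(3370 − 2780) = K_2, so x = (K_1 − K_2)/(3370 − 2780) = 18156.6/590 = 30.8 km.

30.8 km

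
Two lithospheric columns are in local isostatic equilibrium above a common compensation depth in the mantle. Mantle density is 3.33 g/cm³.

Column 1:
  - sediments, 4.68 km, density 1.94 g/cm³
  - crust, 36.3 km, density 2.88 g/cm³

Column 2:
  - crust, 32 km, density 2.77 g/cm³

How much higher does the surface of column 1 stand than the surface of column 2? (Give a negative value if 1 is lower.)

For any compensation level in the mantle, the mantle terms cancel and isostasy reduces to e = (Σt_1 − Σt_2) − (Σ(ρt)_1 − Σ(ρt)_2) / ρ_m.
Σt_1 = 40.98 km; Σt_2 = 32 km; Σ(ρt)_1 = 113.6232; Σ(ρt)_2 = 88.64 (in km·g/cm³).
e = (40.98 − 32) − (113.6232 − 88.64) / 3.33 = 1.48 km.

1.48 km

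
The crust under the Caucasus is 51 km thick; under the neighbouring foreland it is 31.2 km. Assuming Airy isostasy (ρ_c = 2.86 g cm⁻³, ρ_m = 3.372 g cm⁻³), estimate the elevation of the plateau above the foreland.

3.01 km

Excess crust Δ = 51 km − 31.2 km = 19.8 km, split between elevation h and root r with h + r = Δ.
Airy balance ρ_c h = (ρ_m − ρ_c) r gives r = h ρ_c/(ρ_m − ρ_c), so h (1 + ρ_c/(ρ_m − ρ_c)) = Δ, i.e. h = Δ (ρ_m − ρ_c)/ρ_m.
h = 19.8 km × 0.512/3.372 = 3.01 km.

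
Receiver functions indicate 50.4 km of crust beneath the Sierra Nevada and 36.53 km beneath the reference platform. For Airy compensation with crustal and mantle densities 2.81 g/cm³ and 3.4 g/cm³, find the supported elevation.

2.41 km

Excess crust Δ = 50.4 km − 36.53 km = 13.87 km, split between elevation h and root r with h + r = Δ.
Airy balance ρ_c h = (ρ_m − ρ_c) r gives r = h ρ_c/(ρ_m − ρ_c), so h (1 + ρ_c/(ρ_m − ρ_c)) = Δ, i.e. h = Δ (ρ_m − ρ_c)/ρ_m.
h = 13.87 km × 0.59/3.4 = 2.41 km.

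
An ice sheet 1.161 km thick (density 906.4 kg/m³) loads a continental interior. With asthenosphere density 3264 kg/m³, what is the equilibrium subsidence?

0.322 km

For local isostatic compensation: the ice load ρ_ice t is balanced by mantle displaced below, ρ_m s.
s = t ρ_ice / ρ_m = 1.161 km × 906.4/3264 = 0.322 km.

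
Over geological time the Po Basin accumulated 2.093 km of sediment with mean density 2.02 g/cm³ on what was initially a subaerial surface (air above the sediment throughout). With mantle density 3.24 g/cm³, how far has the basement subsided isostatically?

1.3 km

Subaerial load: s = t ρ_sed / ρ_m = 2.093 km × 2.02/3.24 = 1.3 km.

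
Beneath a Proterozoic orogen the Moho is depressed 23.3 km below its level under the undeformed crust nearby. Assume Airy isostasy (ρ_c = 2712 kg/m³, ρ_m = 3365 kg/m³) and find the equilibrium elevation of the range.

Equating mass per unit area of the two columns: ρ_c h = (ρ_m − ρ_c) r.
h = r (ρ_m − ρ_c) / ρ_c = 23.3 km × (3365 − 2712) / 2712 = 5.61 km.

5.61 km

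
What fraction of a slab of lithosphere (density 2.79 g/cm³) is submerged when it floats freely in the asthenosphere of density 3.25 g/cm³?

Submerged fraction = ρ_obj/ρ_fluid = 2.79/3.25 = 85.8%.

85.8%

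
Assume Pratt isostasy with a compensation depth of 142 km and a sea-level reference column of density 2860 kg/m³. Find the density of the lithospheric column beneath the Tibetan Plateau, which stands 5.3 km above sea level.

2760 kg/m³

Pratt balance: ρ_ref D = ρ (D + h).
ρ = ρ_ref D/(D + h) = 2860 × 142 km/(142 km + 5.3 km) = 2760 kg/m³.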